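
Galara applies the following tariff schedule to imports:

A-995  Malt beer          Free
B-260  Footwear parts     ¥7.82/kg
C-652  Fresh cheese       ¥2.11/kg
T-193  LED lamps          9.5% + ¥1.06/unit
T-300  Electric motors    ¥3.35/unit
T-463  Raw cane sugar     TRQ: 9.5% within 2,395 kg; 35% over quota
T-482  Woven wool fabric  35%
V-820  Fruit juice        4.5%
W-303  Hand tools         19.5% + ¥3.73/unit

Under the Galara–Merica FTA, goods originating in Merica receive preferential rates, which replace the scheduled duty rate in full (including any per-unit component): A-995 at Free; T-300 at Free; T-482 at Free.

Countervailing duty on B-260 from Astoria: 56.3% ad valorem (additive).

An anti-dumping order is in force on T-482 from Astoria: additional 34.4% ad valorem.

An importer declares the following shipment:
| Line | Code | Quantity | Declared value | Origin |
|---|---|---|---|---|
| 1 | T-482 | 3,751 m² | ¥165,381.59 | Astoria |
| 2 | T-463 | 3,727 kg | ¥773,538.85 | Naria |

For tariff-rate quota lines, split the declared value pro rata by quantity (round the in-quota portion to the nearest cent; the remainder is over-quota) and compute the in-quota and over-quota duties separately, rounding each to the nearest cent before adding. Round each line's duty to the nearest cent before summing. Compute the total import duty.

¥258,757.44

Line 1 (T-482, Astoria, 3,751 m², ¥165,381.59):
Base rate for T-482 is 35%.
T-482 has an FTA preferential rate, but origin Astoria is not Merica; base rate stands.
Additional duty on T-482 from Astoria: +34.4%. Applied ad valorem rate: 35% + 34.4% = 69.4%.
Duty = ¥165,381.59 × 69.4% = ¥114,774.82.
Line 2 (T-463, Naria, 3,727 kg, ¥773,538.85):
Code T-463 is under a tariff-rate quota (threshold 2,395 kg). In-quota: 2,395 kg at 9.5%; over-quota: 1,332 kg at 35%.
Pro-rata value split: in-quota = ¥773,538.85 × 2,395/3,727 = ¥497,082.25; over-quota = ¥773,538.85 − ¥497,082.25 = ¥276,456.60.
In-quota duty = ¥497,082.25 × 9.5% = ¥47,222.81. Over-quota duty = ¥276,456.60 × 35% = ¥96,759.81.
Line duty = ¥47,222.81 + ¥96,759.81 = ¥143,982.62.
Total = ¥114,774.82 + ¥143,982.62 = ¥258,757.44.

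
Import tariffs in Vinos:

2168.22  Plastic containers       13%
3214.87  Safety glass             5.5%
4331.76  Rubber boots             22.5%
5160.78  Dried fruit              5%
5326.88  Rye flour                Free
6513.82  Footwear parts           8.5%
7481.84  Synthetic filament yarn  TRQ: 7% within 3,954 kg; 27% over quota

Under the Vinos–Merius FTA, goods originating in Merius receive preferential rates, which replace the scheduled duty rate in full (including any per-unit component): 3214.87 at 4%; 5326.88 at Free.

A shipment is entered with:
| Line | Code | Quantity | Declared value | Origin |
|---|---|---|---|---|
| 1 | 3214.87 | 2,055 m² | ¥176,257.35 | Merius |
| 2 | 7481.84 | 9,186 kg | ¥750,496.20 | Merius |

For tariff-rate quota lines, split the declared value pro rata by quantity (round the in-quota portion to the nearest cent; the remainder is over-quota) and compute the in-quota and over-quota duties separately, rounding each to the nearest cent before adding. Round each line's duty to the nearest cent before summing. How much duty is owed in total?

Line 1 (3214.87, Merius, 2,055 m², ¥176,257.35):
Base rate for 3214.87 is 5.5%.
Origin Merius qualifies under the Vinos–Merius agreement and 3214.87 is covered: preferential rate 4% applies instead.
Duty = ¥176,257.35 × 4% = ¥7,050.29.
Line 2 (7481.84, Merius, 9,186 kg, ¥750,496.20):
Code 7481.84 is under a tariff-rate quota (threshold 3,954 kg). In-quota: 3,954 kg at 7%; over-quota: 5,232 kg at 27%.
Pro-rata value split: in-quota = ¥750,496.20 × 3,954/9,186 = ¥323,041.80; over-quota = ¥750,496.20 − ¥323,041.80 = ¥427,454.40.
In-quota duty = ¥323,041.80 × 7% = ¥22,612.93. Over-quota duty = ¥427,454.40 × 27% = ¥115,412.69.
Line duty = ¥22,612.93 + ¥115,412.69 = ¥138,025.62.
Total = ¥7,050.29 + ¥138,025.62 = ¥145,075.91.

¥145,075.91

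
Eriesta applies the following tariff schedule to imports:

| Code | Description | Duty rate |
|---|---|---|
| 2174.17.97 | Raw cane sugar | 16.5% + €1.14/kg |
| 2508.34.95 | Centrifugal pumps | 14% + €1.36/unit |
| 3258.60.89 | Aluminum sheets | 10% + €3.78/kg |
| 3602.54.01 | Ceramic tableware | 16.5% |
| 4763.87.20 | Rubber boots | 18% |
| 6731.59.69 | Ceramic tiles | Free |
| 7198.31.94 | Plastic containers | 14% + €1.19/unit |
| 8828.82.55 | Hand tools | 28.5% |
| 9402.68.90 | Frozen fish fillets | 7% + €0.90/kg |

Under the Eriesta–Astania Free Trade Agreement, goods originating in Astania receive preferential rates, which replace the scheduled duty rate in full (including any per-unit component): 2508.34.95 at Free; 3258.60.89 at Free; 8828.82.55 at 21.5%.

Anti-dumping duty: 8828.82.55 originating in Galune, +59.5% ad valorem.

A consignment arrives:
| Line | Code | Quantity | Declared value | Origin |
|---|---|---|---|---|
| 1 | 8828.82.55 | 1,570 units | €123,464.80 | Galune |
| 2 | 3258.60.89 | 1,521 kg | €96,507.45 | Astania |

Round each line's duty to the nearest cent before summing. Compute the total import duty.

Line 1 (8828.82.55, Galune, 1,570 units, €123,464.80):
Base rate for 8828.82.55 is 28.5%.
8828.82.55 has an FTA preferential rate, but origin Galune is not Astania; base rate stands.
Additional duty on 8828.82.55 from Galune: +59.5%. Applied ad valorem rate: 28.5% + 59.5% = 88%.
Duty = €123,464.80 × 88% = €108,649.02.
Line 2 (3258.60.89, Astania, 1,521 kg, €96,507.45):
Base rate for 3258.60.89 is 10% + €3.78/kg.
Origin Astania qualifies under the Eriesta–Astania agreement and 3258.60.89 is covered: preferential rate Free applies instead.
Duty = €96,507.45 × 0% = €0.00.
Total = €108,649.02 + €0.00 = €108,649.02.

€108,649.02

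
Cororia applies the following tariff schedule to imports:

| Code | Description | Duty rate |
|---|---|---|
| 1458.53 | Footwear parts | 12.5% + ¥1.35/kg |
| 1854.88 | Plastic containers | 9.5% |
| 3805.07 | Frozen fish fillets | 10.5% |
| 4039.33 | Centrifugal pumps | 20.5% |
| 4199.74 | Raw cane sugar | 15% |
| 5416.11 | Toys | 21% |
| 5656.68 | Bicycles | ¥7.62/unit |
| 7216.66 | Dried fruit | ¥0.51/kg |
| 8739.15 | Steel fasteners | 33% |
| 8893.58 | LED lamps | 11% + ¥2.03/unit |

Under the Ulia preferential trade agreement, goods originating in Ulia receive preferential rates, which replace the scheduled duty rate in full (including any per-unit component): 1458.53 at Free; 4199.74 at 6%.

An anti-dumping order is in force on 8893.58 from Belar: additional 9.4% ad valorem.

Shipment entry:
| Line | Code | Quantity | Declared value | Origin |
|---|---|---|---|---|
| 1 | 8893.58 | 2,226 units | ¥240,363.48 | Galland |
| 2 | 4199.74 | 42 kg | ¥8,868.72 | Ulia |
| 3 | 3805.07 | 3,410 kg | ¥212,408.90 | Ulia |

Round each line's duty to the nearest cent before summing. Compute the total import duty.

Line 1 (8893.58, Galland, 2,226 units, ¥240,363.48):
Base rate for 8893.58 is 11% + ¥2.03/unit.
The additional-duty order on 8893.58 targets Belar, not Galland; it does not apply.
Duty = ¥240,363.48 × 11% + 2,226 × ¥2.03 = ¥30,958.76.
Line 2 (4199.74, Ulia, 42 kg, ¥8,868.72):
Base rate for 4199.74 is 15%.
Origin Ulia qualifies under the Cororia–Ulia agreement and 4199.74 is covered: preferential rate 6% applies instead.
Duty = ¥8,868.72 × 6% = ¥532.12.
Line 3 (3805.07, Ulia, 3,410 kg, ¥212,408.90):
Base rate for 3805.07 is 10.5%.
Origin Ulia is the FTA partner but 3805.07 is not on the preference list; base rate stands.
Duty = ¥212,408.90 × 10.5% = ¥22,302.93.
Total = ¥30,958.76 + ¥532.12 + ¥22,302.93 = ¥53,793.81.

¥53,793.81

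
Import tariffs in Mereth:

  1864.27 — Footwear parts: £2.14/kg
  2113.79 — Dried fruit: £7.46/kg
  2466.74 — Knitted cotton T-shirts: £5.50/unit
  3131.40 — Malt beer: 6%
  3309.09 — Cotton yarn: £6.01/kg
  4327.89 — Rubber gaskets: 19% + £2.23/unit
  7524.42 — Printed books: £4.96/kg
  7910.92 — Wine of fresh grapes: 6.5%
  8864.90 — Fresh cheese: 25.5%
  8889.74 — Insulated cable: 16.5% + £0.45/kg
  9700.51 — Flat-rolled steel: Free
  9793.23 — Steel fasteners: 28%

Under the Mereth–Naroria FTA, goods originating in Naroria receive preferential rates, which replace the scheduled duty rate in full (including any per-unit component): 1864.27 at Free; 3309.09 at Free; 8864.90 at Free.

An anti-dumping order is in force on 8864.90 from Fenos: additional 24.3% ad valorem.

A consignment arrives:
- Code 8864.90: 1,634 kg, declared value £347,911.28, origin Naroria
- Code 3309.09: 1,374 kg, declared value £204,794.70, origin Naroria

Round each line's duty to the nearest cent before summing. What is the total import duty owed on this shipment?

Line 1 (8864.90, Naroria, 1,634 kg, £347,911.28):
Base rate for 8864.90 is 25.5%.
Origin Naroria qualifies under the Mereth–Naroria agreement and 8864.90 is covered: preferential rate Free applies instead.
The additional-duty order on 8864.90 targets Fenos, not Naroria; it does not apply.
Duty = £347,911.28 × 0% = £0.00.
Line 2 (3309.09, Naroria, 1,374 kg, £204,794.70):
Base rate for 3309.09 is £6.01/kg.
Origin Naroria qualifies under the Mereth–Naroria agreement and 3309.09 is covered: preferential rate Free applies instead.
Duty = £204,794.70 × 0% = £0.00.
Total = £0.00 + £0.00 = £0.00.

£0.00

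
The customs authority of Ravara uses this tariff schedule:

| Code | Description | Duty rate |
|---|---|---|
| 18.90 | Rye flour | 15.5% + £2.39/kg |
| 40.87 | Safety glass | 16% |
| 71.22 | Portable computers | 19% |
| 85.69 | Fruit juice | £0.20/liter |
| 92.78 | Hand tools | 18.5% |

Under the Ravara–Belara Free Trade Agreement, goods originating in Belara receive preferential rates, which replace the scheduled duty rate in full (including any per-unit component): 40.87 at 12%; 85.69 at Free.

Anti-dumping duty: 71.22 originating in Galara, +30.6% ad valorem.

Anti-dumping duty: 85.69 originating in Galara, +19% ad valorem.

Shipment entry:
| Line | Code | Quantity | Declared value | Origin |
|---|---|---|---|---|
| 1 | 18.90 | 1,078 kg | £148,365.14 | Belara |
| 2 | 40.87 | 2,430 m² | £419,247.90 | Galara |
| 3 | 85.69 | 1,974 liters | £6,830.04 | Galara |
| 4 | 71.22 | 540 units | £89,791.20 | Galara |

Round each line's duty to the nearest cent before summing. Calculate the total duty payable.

Line 1 (18.90, Belara, 1,078 kg, £148,365.14):
Base rate for 18.90 is 15.5% + £2.39/kg.
Origin Belara is the FTA partner but 18.90 is not on the preference list; base rate stands.
Duty = £148,365.14 × 15.5% + 1,078 × £2.39 = £25,573.02.
Line 2 (40.87, Galara, 2,430 m², £419,247.90):
Base rate for 40.87 is 16%.
40.87 has an FTA preferential rate, but origin Galara is not Belara; base rate stands.
Duty = £419,247.90 × 16% = £67,079.66.
Line 3 (85.69, Galara, 1,974 liters, £6,830.04):
Base rate for 85.69 is £0.20/liter.
85.69 has an FTA preferential rate, but origin Galara is not Belara; base rate stands.
Additional duty on 85.69 from Galara: +19% ad valorem. Applied ad valorem rate = 19%.
Duty = £6,830.04 × 19% + 1,974 × £0.20 = £1,692.51.
Line 4 (71.22, Galara, 540 units, £89,791.20):
Base rate for 71.22 is 19%.
Additional duty on 71.22 from Galara: +30.6%. Applied ad valorem rate: 19% + 30.6% = 49.6%.
Duty = £89,791.20 × 49.6% = £44,536.44.
Total = £25,573.02 + £67,079.66 + £1,692.51 + £44,536.44 = £138,881.63.

£138,881.63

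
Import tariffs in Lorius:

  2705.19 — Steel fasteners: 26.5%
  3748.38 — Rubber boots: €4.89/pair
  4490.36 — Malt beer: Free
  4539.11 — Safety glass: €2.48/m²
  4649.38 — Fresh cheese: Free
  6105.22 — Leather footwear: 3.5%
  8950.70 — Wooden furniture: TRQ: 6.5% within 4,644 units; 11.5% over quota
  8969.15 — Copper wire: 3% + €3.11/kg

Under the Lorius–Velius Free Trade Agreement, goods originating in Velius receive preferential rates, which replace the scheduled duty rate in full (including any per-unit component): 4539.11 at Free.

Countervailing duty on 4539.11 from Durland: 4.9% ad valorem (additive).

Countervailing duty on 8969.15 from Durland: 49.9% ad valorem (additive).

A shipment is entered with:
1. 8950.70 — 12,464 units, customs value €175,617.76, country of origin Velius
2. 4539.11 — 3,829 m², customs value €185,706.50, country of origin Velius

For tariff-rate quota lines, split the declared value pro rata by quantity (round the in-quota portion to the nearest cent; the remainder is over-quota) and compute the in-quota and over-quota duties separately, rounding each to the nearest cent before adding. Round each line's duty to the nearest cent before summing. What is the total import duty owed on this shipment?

€16,924.35

Line 1 (8950.70, Velius, 12,464 units, €175,617.76):
Code 8950.70 is under a tariff-rate quota (threshold 4,644 units). In-quota: 4,644 units at 6.5%; over-quota: 7,820 units at 11.5%.
Pro-rata value split: in-quota = €175,617.76 × 4,644/12,464 = €65,433.96; over-quota = €175,617.76 − €65,433.96 = €110,183.80.
In-quota duty = €65,433.96 × 6.5% = €4,253.21. Over-quota duty = €110,183.80 × 11.5% = €12,671.14.
Line duty = €4,253.21 + €12,671.14 = €16,924.35.
Line 2 (4539.11, Velius, 3,829 m², €185,706.50):
Base rate for 4539.11 is €2.48/m².
Origin Velius qualifies under the Lorius–Velius agreement and 4539.11 is covered: preferential rate Free applies instead.
The additional-duty order on 4539.11 targets Durland, not Velius; it does not apply.
Duty = €185,706.50 × 0% = €0.00.
Total = €16,924.35 + €0.00 = €16,924.35.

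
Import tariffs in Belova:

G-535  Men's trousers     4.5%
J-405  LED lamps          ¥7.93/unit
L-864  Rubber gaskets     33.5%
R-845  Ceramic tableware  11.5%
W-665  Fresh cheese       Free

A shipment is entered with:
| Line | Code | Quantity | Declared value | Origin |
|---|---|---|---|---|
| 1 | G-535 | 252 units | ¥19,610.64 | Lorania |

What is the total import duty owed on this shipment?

¥882.48

Line 1 (G-535, Lorania, 252 units, ¥19,610.64):
Base rate for G-535 is 4.5%.
Duty = ¥19,610.64 × 4.5% = ¥882.48.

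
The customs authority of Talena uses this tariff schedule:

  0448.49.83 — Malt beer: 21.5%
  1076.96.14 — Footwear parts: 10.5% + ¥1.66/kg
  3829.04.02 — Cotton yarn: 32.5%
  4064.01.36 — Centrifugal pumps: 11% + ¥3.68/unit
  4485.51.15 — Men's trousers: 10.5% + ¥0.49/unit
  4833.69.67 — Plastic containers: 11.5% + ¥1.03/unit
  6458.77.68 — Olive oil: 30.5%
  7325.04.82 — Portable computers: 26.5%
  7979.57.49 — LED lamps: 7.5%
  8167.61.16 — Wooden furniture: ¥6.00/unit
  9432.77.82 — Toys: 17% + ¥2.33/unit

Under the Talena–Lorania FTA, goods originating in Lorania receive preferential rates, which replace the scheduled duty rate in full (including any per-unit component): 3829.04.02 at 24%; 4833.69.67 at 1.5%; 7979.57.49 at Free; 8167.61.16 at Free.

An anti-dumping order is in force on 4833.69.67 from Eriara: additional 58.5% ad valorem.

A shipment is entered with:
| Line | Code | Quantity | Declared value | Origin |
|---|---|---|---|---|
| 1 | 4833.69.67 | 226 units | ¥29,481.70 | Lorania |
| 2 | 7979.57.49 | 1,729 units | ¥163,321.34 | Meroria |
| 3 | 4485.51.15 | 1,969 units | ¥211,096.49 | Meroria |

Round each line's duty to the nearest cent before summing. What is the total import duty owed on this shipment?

¥35,821.27

Line 1 (4833.69.67, Lorania, 226 units, ¥29,481.70):
Base rate for 4833.69.67 is 11.5% + ¥1.03/unit.
Origin Lorania qualifies under the Talena–Lorania agreement and 4833.69.67 is covered: preferential rate 1.5% applies instead.
The additional-duty order on 4833.69.67 targets Eriara, not Lorania; it does not apply.
Duty = ¥29,481.70 × 1.5% = ¥442.23.
Line 2 (7979.57.49, Meroria, 1,729 units, ¥163,321.34):
Base rate for 7979.57.49 is 7.5%.
7979.57.49 has an FTA preferential rate, but origin Meroria is not Lorania; base rate stands.
Duty = ¥163,321.34 × 7.5% = ¥12,249.10.
Line 3 (4485.51.15, Meroria, 1,969 units, ¥211,096.49):
Base rate for 4485.51.15 is 10.5% + ¥0.49/unit.
Duty = ¥211,096.49 × 10.5% + 1,969 × ¥0.49 = ¥23,129.94.
Total = ¥442.23 + ¥12,249.10 + ¥23,129.94 = ¥35,821.27.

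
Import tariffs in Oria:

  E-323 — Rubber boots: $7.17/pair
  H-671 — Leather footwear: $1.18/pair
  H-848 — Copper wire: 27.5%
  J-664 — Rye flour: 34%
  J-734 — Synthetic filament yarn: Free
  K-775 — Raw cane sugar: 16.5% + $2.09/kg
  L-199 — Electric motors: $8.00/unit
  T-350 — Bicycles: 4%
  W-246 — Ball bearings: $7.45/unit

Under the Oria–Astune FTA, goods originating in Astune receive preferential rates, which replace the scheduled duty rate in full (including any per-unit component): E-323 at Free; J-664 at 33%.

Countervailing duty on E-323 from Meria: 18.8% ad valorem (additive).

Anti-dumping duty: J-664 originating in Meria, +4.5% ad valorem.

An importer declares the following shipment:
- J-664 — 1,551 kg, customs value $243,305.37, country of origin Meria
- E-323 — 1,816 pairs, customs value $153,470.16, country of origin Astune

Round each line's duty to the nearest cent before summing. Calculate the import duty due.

$93,672.57

Line 1 (J-664, Meria, 1,551 kg, $243,305.37):
Base rate for J-664 is 34%.
J-664 has an FTA preferential rate, but origin Meria is not Astune; base rate stands.
Additional duty on J-664 from Meria: +4.5%. Applied ad valorem rate: 34% + 4.5% = 38.5%.
Duty = $243,305.37 × 38.5% = $93,672.57.
Line 2 (E-323, Astune, 1,816 pairs, $153,470.16):
Base rate for E-323 is $7.17/pair.
Origin Astune qualifies under the Oria–Astune agreement and E-323 is covered: preferential rate Free applies instead.
The additional-duty order on E-323 targets Meria, not Astune; it does not apply.
Duty = $153,470.16 × 0% = $0.00.
Total = $93,672.57 + $0.00 = $93,672.57.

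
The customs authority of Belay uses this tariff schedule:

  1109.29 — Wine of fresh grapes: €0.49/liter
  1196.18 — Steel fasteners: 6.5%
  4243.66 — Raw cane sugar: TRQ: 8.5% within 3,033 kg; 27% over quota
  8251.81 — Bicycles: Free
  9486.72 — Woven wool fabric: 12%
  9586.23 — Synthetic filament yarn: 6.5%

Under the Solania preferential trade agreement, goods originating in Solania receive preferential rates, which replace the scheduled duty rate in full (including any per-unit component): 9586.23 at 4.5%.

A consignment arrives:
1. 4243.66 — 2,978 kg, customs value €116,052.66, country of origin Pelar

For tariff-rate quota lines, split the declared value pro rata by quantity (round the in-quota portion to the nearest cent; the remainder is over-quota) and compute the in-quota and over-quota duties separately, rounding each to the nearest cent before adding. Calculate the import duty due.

Line 1 (4243.66, Pelar, 2,978 kg, €116,052.66):
Code 4243.66 is under a tariff-rate quota (threshold 3,033 kg). Quantity 2,978 kg is within the quota, so the in-quota rate 8.5% applies to the full value.
Duty = €116,052.66 × 8.5% = €9,864.48.

€9,864.48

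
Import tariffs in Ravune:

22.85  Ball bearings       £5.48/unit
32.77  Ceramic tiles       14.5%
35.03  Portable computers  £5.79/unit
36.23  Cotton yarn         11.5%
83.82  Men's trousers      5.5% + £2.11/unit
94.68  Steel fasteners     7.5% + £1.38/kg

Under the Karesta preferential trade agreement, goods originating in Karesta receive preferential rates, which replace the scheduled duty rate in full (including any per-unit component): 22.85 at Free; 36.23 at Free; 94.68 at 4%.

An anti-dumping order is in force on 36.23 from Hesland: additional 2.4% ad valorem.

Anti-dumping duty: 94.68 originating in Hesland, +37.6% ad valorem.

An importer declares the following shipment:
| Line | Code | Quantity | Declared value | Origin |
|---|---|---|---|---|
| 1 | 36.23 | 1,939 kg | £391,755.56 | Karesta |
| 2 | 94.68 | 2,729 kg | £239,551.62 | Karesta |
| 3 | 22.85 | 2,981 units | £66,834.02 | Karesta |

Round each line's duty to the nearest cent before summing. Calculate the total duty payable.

Line 1 (36.23, Karesta, 1,939 kg, £391,755.56):
Base rate for 36.23 is 11.5%.
Origin Karesta qualifies under the Ravune–Karesta agreement and 36.23 is covered: preferential rate Free applies instead.
The additional-duty order on 36.23 targets Hesland, not Karesta; it does not apply.
Duty = £391,755.56 × 0% = £0.00.
Line 2 (94.68, Karesta, 2,729 kg, £239,551.62):
Base rate for 94.68 is 7.5% + £1.38/kg.
Origin Karesta qualifies under the Ravune–Karesta agreement and 94.68 is covered: preferential rate 4% applies instead.
The additional-duty order on 94.68 targets Hesland, not Karesta; it does not apply.
Duty = £239,551.62 × 4% = £9,582.06.
Line 3 (22.85, Karesta, 2,981 units, £66,834.02):
Base rate for 22.85 is £5.48/unit.
Origin Karesta qualifies under the Ravune–Karesta agreement and 22.85 is covered: preferential rate Free applies instead.
Duty = £66,834.02 × 0% = £0.00.
Total = £0.00 + £9,582.06 + £0.00 = £9,582.06.

£9,582.06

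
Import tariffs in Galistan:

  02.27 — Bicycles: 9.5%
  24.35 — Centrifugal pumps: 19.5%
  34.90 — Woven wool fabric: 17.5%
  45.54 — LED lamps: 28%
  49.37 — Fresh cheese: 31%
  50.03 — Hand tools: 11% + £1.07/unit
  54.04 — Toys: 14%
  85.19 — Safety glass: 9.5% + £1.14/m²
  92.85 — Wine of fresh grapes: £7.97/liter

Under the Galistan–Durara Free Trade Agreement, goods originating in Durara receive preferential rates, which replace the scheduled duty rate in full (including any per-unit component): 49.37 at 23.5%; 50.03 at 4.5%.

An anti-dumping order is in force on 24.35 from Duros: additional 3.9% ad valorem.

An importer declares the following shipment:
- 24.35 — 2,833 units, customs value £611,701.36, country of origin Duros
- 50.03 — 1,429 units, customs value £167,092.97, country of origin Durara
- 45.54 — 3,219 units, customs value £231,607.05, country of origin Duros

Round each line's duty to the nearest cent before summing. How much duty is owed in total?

Line 1 (24.35, Duros, 2,833 units, £611,701.36):
Base rate for 24.35 is 19.5%.
Additional duty on 24.35 from Duros: +3.9%. Applied ad valorem rate: 19.5% + 3.9% = 23.4%.
Duty = £611,701.36 × 23.4% = £143,138.12.
Line 2 (50.03, Durara, 1,429 units, £167,092.97):
Base rate for 50.03 is 11% + £1.07/unit.
Origin Durara qualifies under the Galistan–Durara agreement and 50.03 is covered: preferential rate 4.5% applies instead.
Duty = £167,092.97 × 4.5% = £7,519.18.
Line 3 (45.54, Duros, 3,219 units, £231,607.05):
Base rate for 45.54 is 28%.
Duty = £231,607.05 × 28% = £64,849.97.
Total = £143,138.12 + £7,519.18 + £64,849.97 = £215,507.27.

£215,507.27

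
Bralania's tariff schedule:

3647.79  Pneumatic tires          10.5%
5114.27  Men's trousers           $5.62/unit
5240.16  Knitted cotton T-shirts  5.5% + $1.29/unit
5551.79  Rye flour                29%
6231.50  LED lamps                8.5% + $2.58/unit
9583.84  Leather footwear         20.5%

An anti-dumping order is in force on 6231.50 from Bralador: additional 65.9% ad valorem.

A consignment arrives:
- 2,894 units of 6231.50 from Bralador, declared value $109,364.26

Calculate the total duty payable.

$88,833.53

Line 1 (6231.50, Bralador, 2,894 units, $109,364.26):
Base rate for 6231.50 is 8.5% + $2.58/unit.
Additional duty on 6231.50 from Bralador: +65.9%. Applied ad valorem rate: 8.5% + 65.9% = 74.4%.
Duty = $109,364.26 × 74.4% + 2,894 × $2.58 = $88,833.53.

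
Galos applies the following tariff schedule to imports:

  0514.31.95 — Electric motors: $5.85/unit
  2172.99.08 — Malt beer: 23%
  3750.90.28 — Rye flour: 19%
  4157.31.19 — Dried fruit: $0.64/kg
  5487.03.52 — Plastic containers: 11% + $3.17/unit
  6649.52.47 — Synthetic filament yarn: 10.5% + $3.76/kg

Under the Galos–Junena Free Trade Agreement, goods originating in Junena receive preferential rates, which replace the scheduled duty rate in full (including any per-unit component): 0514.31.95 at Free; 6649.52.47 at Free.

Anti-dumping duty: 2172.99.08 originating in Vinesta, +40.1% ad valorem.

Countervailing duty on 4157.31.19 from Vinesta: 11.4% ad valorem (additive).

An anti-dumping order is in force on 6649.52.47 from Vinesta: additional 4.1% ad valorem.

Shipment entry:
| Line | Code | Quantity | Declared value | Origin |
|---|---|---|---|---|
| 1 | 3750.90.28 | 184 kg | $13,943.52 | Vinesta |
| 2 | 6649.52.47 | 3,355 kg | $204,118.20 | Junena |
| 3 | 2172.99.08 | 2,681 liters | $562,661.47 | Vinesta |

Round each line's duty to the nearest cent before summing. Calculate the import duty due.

Line 1 (3750.90.28, Vinesta, 184 kg, $13,943.52):
Base rate for 3750.90.28 is 19%.
Duty = $13,943.52 × 19% = $2,649.27.
Line 2 (6649.52.47, Junena, 3,355 kg, $204,118.20):
Base rate for 6649.52.47 is 10.5% + $3.76/kg.
Origin Junena qualifies under the Galos–Junena agreement and 6649.52.47 is covered: preferential rate Free applies instead.
The additional-duty order on 6649.52.47 targets Vinesta, not Junena; it does not apply.
Duty = $204,118.20 × 0% = $0.00.
Line 3 (2172.99.08, Vinesta, 2,681 liters, $562,661.47):
Base rate for 2172.99.08 is 23%.
Additional duty on 2172.99.08 from Vinesta: +40.1%. Applied ad valorem rate: 23% + 40.1% = 63.1%.
Duty = $562,661.47 × 63.1% = $355,039.39.
Total = $2,649.27 + $0.00 + $355,039.39 = $357,688.66.

$357,688.66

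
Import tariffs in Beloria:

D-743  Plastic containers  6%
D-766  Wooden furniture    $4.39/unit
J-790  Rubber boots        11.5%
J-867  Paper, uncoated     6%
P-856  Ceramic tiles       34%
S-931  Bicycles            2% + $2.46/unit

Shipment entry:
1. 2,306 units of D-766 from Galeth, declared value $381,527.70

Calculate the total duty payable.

$10,123.34

Line 1 (D-766, Galeth, 2,306 units, $381,527.70):
Base rate for D-766 is $4.39/unit.
Duty = 2,306 × $4.39 = $10,123.34.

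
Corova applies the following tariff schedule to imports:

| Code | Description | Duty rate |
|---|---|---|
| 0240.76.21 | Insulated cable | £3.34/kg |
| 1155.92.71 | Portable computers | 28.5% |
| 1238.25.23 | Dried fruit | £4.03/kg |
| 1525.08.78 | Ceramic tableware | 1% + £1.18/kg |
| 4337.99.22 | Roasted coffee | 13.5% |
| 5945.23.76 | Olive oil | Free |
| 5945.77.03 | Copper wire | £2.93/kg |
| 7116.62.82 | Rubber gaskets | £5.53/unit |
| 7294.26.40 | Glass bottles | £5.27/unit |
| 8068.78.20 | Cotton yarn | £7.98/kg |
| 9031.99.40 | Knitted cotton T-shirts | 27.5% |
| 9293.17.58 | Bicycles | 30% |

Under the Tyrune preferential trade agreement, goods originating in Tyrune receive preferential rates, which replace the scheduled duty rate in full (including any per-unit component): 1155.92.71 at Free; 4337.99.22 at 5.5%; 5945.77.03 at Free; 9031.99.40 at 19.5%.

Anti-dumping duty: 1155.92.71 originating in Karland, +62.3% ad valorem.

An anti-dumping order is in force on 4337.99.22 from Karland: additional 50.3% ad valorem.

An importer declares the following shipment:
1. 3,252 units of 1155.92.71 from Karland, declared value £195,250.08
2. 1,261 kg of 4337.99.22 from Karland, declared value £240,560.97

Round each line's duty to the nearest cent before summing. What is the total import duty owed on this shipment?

Line 1 (1155.92.71, Karland, 3,252 units, £195,250.08):
Base rate for 1155.92.71 is 28.5%.
1155.92.71 has an FTA preferential rate, but origin Karland is not Tyrune; base rate stands.
Additional duty on 1155.92.71 from Karland: +62.3%. Applied ad valorem rate: 28.5% + 62.3% = 90.8%.
Duty = £195,250.08 × 90.8% = £177,287.07.
Line 2 (4337.99.22, Karland, 1,261 kg, £240,560.97):
Base rate for 4337.99.22 is 13.5%.
4337.99.22 has an FTA preferential rate, but origin Karland is not Tyrune; base rate stands.
Additional duty on 4337.99.22 from Karland: +50.3%. Applied ad valorem rate: 13.5% + 50.3% = 63.8%.
Duty = £240,560.97 × 63.8% = £153,477.90.
Total = £177,287.07 + £153,477.90 = £330,764.97.

£330,764.97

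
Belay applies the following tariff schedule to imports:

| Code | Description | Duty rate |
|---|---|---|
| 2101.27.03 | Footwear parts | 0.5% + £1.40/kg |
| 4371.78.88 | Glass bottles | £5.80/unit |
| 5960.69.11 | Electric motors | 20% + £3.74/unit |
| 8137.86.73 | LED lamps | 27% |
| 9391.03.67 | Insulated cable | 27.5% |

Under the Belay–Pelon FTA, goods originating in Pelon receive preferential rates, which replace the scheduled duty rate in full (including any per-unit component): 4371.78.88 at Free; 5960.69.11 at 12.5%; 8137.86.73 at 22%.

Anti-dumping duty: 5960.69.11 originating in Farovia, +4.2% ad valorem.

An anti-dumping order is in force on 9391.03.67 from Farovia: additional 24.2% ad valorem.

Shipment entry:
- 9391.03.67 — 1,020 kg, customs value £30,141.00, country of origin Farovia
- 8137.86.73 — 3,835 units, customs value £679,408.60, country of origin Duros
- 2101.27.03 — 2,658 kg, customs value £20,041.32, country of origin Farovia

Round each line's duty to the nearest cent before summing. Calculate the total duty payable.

£202,844.63

Line 1 (9391.03.67, Farovia, 1,020 kg, £30,141.00):
Base rate for 9391.03.67 is 27.5%.
Additional duty on 9391.03.67 from Farovia: +24.2%. Applied ad valorem rate: 27.5% + 24.2% = 51.7%.
Duty = £30,141.00 × 51.7% = £15,582.90.
Line 2 (8137.86.73, Duros, 3,835 units, £679,408.60):
Base rate for 8137.86.73 is 27%.
8137.86.73 has an FTA preferential rate, but origin Duros is not Pelon; base rate stands.
Duty = £679,408.60 × 27% = £183,440.32.
Line 3 (2101.27.03, Farovia, 2,658 kg, £20,041.32):
Base rate for 2101.27.03 is 0.5% + £1.40/kg.
Duty = £20,041.32 × 0.5% + 2,658 × £1.40 = £3,821.41.
Total = £15,582.90 + £183,440.32 + £3,821.41 = £202,844.63.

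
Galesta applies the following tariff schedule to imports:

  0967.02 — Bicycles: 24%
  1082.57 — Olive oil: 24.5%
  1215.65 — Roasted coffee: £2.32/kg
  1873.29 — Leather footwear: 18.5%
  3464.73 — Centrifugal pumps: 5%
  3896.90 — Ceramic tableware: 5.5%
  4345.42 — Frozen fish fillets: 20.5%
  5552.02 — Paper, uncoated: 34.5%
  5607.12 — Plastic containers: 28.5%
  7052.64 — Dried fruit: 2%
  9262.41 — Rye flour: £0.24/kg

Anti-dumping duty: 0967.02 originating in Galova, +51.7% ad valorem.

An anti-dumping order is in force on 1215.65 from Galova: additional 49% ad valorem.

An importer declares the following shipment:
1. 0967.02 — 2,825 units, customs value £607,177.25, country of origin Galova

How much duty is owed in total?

Line 1 (0967.02, Galova, 2,825 units, £607,177.25):
Base rate for 0967.02 is 24%.
Additional duty on 0967.02 from Galova: +51.7%. Applied ad valorem rate: 24% + 51.7% = 75.7%.
Duty = £607,177.25 × 75.7% = £459,633.18.

£459,633.18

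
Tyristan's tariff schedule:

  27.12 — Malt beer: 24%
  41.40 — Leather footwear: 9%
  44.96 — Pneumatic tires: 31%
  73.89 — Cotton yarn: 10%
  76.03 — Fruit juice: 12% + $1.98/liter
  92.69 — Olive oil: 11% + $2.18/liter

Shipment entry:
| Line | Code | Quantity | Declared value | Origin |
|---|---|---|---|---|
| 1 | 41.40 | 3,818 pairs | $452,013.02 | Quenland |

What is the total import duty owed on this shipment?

$40,681.17

Line 1 (41.40, Quenland, 3,818 pairs, $452,013.02):
Base rate for 41.40 is 9%.
Duty = $452,013.02 × 9% = $40,681.17.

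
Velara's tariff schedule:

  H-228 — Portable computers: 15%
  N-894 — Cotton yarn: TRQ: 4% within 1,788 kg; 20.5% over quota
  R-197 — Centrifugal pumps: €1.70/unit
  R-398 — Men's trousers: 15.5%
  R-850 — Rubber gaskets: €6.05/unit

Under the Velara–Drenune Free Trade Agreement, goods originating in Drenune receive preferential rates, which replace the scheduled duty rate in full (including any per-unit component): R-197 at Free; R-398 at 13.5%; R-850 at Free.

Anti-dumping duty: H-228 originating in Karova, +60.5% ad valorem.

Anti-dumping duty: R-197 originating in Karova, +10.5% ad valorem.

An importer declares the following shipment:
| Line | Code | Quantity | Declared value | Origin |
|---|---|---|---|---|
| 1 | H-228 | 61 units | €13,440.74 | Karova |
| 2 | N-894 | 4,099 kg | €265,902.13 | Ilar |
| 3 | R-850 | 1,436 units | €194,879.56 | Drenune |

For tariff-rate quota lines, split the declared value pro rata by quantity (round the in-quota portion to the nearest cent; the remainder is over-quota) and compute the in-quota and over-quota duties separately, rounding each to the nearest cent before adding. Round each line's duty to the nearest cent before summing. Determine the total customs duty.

€45,519.75

Line 1 (H-228, Karova, 61 units, €13,440.74):
Base rate for H-228 is 15%.
Additional duty on H-228 from Karova: +60.5%. Applied ad valorem rate: 15% + 60.5% = 75.5%.
Duty = €13,440.74 × 75.5% = €10,147.76.
Line 2 (N-894, Ilar, 4,099 kg, €265,902.13):
Code N-894 is under a tariff-rate quota (threshold 1,788 kg). In-quota: 1,788 kg at 4%; over-quota: 2,311 kg at 20.5%.
Pro-rata value split: in-quota = €265,902.13 × 1,788/4,099 = €115,987.56; over-quota = €265,902.13 − €115,987.56 = €149,914.57.
In-quota duty = €115,987.56 × 4% = €4,639.50. Over-quota duty = €149,914.57 × 20.5% = €30,732.49.
Line duty = €4,639.50 + €30,732.49 = €35,371.99.
Line 3 (R-850, Drenune, 1,436 units, €194,879.56):
Base rate for R-850 is €6.05/unit.
Origin Drenune qualifies under the Velara–Drenune agreement and R-850 is covered: preferential rate Free applies instead.
Duty = €194,879.56 × 0% = €0.00.
Total = €10,147.76 + €35,371.99 + €0.00 = €45,519.75.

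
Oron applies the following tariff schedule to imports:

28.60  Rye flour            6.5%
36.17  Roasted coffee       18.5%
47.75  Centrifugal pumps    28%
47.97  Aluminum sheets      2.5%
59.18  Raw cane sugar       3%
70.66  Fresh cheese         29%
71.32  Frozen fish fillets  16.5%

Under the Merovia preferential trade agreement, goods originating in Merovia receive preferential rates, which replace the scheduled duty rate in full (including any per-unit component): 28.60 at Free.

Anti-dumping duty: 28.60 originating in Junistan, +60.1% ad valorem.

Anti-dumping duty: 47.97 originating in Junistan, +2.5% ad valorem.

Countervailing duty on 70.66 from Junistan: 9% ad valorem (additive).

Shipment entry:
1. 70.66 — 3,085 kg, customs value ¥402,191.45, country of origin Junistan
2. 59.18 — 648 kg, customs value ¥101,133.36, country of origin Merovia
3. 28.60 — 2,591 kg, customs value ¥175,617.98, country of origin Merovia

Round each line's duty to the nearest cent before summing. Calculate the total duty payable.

Line 1 (70.66, Junistan, 3,085 kg, ¥402,191.45):
Base rate for 70.66 is 29%.
Additional duty on 70.66 from Junistan: +9%. Applied ad valorem rate: 29% + 9% = 38%.
Duty = ¥402,191.45 × 38% = ¥152,832.75.
Line 2 (59.18, Merovia, 648 kg, ¥101,133.36):
Base rate for 59.18 is 3%.
Origin Merovia is the FTA partner but 59.18 is not on the preference list; base rate stands.
Duty = ¥101,133.36 × 3% = ¥3,034.00.
Line 3 (28.60, Merovia, 2,591 kg, ¥175,617.98):
Base rate for 28.60 is 6.5%.
Origin Merovia qualifies under the Oron–Merovia agreement and 28.60 is covered: preferential rate Free applies instead.
The additional-duty order on 28.60 targets Junistan, not Merovia; it does not apply.
Duty = ¥175,617.98 × 0% = ¥0.00.
Total = ¥152,832.75 + ¥3,034.00 + ¥0.00 = ¥155,866.75.

¥155,866.75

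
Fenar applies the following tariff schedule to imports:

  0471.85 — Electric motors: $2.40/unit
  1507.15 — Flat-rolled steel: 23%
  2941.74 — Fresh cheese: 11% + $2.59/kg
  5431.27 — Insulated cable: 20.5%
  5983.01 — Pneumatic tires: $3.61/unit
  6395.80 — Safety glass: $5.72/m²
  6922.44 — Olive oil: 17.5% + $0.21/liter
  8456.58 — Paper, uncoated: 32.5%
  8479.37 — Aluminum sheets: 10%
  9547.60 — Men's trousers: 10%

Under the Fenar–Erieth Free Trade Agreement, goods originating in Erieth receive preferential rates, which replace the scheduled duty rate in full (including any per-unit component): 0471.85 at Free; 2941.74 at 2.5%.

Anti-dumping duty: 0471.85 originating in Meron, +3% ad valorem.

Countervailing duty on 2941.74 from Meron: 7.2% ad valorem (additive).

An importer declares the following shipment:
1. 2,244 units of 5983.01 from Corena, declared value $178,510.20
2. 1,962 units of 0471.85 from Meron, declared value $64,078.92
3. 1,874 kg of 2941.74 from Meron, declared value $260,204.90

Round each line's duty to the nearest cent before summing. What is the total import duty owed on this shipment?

Line 1 (5983.01, Corena, 2,244 units, $178,510.20):
Base rate for 5983.01 is $3.61/unit.
Duty = 2,244 × $3.61 = $8,100.84.
Line 2 (0471.85, Meron, 1,962 units, $64,078.92):
Base rate for 0471.85 is $2.40/unit.
0471.85 has an FTA preferential rate, but origin Meron is not Erieth; base rate stands.
Additional duty on 0471.85 from Meron: +3% ad valorem. Applied ad valorem rate = 3%.
Duty = $64,078.92 × 3% + 1,962 × $2.40 = $6,631.17.
Line 3 (2941.74, Meron, 1,874 kg, $260,204.90):
Base rate for 2941.74 is 11% + $2.59/kg.
2941.74 has an FTA preferential rate, but origin Meron is not Erieth; base rate stands.
Additional duty on 2941.74 from Meron: +7.2%. Applied ad valorem rate: 11% + 7.2% = 18.2%.
Duty = $260,204.90 × 18.2% + 1,874 × $2.59 = $52,210.95.
Total = $8,100.84 + $6,631.17 + $52,210.95 = $66,942.96.

$66,942.96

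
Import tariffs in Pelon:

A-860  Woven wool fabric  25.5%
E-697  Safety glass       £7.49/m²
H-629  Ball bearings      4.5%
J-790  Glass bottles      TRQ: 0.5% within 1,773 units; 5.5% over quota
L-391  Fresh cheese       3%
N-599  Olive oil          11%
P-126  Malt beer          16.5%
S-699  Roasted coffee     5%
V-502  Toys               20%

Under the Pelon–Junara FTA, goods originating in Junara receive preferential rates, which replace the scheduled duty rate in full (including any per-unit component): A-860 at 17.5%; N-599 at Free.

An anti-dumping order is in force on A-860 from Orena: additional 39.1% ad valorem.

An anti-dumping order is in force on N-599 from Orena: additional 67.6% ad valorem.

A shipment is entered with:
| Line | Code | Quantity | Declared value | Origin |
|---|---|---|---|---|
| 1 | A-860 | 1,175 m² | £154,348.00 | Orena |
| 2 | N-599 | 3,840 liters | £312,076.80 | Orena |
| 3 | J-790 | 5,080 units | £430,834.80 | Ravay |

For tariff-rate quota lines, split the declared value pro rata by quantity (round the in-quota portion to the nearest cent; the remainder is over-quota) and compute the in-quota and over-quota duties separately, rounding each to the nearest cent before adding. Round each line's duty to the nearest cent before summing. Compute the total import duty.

£361,178.68

Line 1 (A-860, Orena, 1,175 m², £154,348.00):
Base rate for A-860 is 25.5%.
A-860 has an FTA preferential rate, but origin Orena is not Junara; base rate stands.
Additional duty on A-860 from Orena: +39.1%. Applied ad valorem rate: 25.5% + 39.1% = 64.6%.
Duty = £154,348.00 × 64.6% = £99,708.81.
Line 2 (N-599, Orena, 3,840 liters, £312,076.80):
Base rate for N-599 is 11%.
N-599 has an FTA preferential rate, but origin Orena is not Junara; base rate stands.
Additional duty on N-599 from Orena: +67.6%. Applied ad valorem rate: 11% + 67.6% = 78.6%.
Duty = £312,076.80 × 78.6% = £245,292.36.
Line 3 (J-790, Ravay, 5,080 units, £430,834.80):
Code J-790 is under a tariff-rate quota (threshold 1,773 units). In-quota: 1,773 units at 0.5%; over-quota: 3,307 units at 5.5%.
Pro-rata value split: in-quota = £430,834.80 × 1,773/5,080 = £150,368.13; over-quota = £430,834.80 − £150,368.13 = £280,466.67.
In-quota duty = £150,368.13 × 0.5% = £751.84. Over-quota duty = £280,466.67 × 5.5% = £15,425.67.
Line duty = £751.84 + £15,425.67 = £16,177.51.
Total = £99,708.81 + £245,292.36 + £16,177.51 = £361,178.68.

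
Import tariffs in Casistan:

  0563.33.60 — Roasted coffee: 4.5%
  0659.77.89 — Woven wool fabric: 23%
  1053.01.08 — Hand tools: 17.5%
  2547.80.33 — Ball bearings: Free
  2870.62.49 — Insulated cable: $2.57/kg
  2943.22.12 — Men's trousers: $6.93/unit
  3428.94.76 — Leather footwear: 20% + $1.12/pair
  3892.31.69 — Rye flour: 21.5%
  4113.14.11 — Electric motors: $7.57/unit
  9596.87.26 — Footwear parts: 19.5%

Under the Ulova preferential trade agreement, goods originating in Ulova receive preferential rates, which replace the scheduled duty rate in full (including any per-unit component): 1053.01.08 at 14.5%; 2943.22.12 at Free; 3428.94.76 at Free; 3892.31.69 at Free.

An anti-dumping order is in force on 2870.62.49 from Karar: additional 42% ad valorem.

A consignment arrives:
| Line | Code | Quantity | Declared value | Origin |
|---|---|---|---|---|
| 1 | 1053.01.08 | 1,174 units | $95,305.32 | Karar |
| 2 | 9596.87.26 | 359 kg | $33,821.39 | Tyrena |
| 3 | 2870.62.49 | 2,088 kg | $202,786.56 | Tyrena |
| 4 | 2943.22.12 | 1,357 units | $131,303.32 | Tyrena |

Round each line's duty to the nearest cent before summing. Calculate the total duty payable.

Line 1 (1053.01.08, Karar, 1,174 units, $95,305.32):
Base rate for 1053.01.08 is 17.5%.
1053.01.08 has an FTA preferential rate, but origin Karar is not Ulova; base rate stands.
Duty = $95,305.32 × 17.5% = $16,678.43.
Line 2 (9596.87.26, Tyrena, 359 kg, $33,821.39):
Base rate for 9596.87.26 is 19.5%.
Duty = $33,821.39 × 19.5% = $6,595.17.
Line 3 (2870.62.49, Tyrena, 2,088 kg, $202,786.56):
Base rate for 2870.62.49 is $2.57/kg.
The additional-duty order on 2870.62.49 targets Karar, not Tyrena; it does not apply.
Duty = 2,088 × $2.57 = $5,366.16.
Line 4 (2943.22.12, Tyrena, 1,357 units, $131,303.32):
Base rate for 2943.22.12 is $6.93/unit.
2943.22.12 has an FTA preferential rate, but origin Tyrena is not Ulova; base rate stands.
Duty = 1,357 × $6.93 = $9,404.01.
Total = $16,678.43 + $6,595.17 + $5,366.16 + $9,404.01 = $38,043.77.

$38,043.77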